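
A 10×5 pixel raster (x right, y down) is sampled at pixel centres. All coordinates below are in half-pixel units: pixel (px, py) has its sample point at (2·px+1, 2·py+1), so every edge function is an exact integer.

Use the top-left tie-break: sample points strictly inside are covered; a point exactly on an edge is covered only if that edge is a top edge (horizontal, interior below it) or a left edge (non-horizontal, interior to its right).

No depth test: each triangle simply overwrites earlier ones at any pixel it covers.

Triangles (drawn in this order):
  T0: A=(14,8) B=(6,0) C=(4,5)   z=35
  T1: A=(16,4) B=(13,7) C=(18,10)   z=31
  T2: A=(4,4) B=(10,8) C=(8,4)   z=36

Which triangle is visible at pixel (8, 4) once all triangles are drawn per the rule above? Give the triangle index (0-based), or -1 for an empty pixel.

T0:
  2·area = 56  (B↔C swapped to make it positive)
  edge (14, 8)→(4, 5): d=(-10,-3) top-left  bias=+0
  edge (4, 5)→(6, 0): d=(2,-5) top-left  bias=+0
  edge (6, 0)→(14, 8): d=(8,8) right/bottom  bias=-1
    (3,0)@(7, 1): e=[49,7,0] → ·  [on edge]
    (2,1)@(5, 3): e=[23,1,32] → █
    (3,1)@(7, 3): e=[29,11,16] → █
    (4,1)@(9, 3): e=[35,21,0] → ·  [on edge]
    (2,2)@(5, 5): e=[3,5,48] → █
    (4,2)@(9, 5): e=[15,25,16] → █
    (5,2)@(11, 5): e=[21,35,0] → ·  [on edge]
    (2,3)@(5, 7): e=[-17,9,64] → ·
    (3,3)@(7, 7): e=[-11,19,48] → ·
    (4,3)@(9, 7): e=[-5,29,32] → ·
    (5,3)@(11, 7): e=[1,39,16] → █
    (6,3)@(13, 7): e=[7,49,0] → ·  [on edge]
    (7,4)@(15, 9): e=[-7,63,0] → ·  [on edge]
  covered (6 px):
    · · · · · · · · · ·
    · · █ █ · · · · · ·
    · · █ █ █ · · · · ·
    · · · · · █ · · · ·
    · · · · · · · · · ·
T1:
  2·area = 24  (B↔C swapped to make it positive)
  edge (16, 4)→(18, 10): d=(2,6) right/bottom  bias=-1
  edge (18, 10)→(13, 7): d=(-5,-3) top-left  bias=+0
  edge (13, 7)→(16, 4): d=(3,-3) top-left  bias=+0
    (1,0)@(3, 1): e=[72,0,-48] → ·  [on edge]
    (7,0)@(15, 1): e=[0,36,-12] → ·  [on edge]
    (9,0)@(19, 1): e=[-24,48,0] → ·  [on edge]
    (8,1)@(17, 3): e=[-8,32,0] → ·  [on edge]
    (7,2)@(15, 5): e=[8,16,0] → █  [on edge]
    (8,2)@(17, 5): e=[-4,22,6] → ·
    (6,3)@(13, 7): e=[24,0,0] → █  [on edge]
    (8,3)@(17, 7): e=[0,12,12] → ·  [on edge]
    (5,4)@(11, 9): e=[40,-16,0] → ·  [on edge]
    (6,4)@(13, 9): e=[28,-10,6] → ·
    (7,4)@(15, 9): e=[16,-4,12] → ·
    (8,4)@(17, 9): e=[4,2,18] → █
  covered (4 px):
    · · · · · · · · · ·
    · · · · · · · · · ·
    · · · · · · · █ · ·
    · · · · · · █ █ · ·
    · · · · · · · · █ ·
T2:
  2·area = 16  (B↔C swapped to make it positive)
  edge (4, 4)→(8, 4): d=(4,0) top-left  bias=+0
  edge (8, 4)→(10, 8): d=(2,4) right/bottom  bias=-1
  edge (10, 8)→(4, 4): d=(-6,-4) top-left  bias=+0
    (3,2)@(7, 5): e=[4,6,6] → █
    (4,2)@(9, 5): e=[4,-2,14] → ·
    (3,3)@(7, 7): e=[12,10,-6] → ·
    (4,3)@(9, 7): e=[12,2,2] → █
    (5,3)@(11, 7): e=[12,-6,10] → ·
    (4,4)@(9, 9): e=[20,6,-10] → ·
  covered (2 px):
    · · · · · · · · · ·
    · · · · · · · · · ·
    · · · █ · · · · · ·
    · · · · █ · · · · ·
    · · · · · · · · · ·

Z-buffer (winner per pixel, '.' = empty):
  . . . . . . . . . .
  . . 0 0 . . . . . .
  . . 0 2 0 . . 1 . .
  . . . . 2 0 1 1 . .
  . . . . . . . . 1 .

Answer: 1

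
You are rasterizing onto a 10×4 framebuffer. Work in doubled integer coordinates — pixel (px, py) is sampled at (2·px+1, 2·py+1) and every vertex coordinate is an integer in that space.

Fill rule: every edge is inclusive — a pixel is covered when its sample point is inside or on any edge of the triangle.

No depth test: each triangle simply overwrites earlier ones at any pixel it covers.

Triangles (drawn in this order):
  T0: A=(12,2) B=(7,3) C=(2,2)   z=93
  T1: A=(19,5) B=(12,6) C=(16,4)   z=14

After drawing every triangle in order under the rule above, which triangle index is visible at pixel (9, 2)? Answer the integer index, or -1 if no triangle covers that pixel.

T0:
  2·area = 10
  edge (12, 2)→(7, 3): d=(-5,1) inclusive
  edge (7, 3)→(2, 2): d=(-5,-1) inclusive
  edge (2, 2)→(12, 2): d=(10,0) inclusive
    (8,0)@(17, 1): e=[0,20,-10] → ·  [on edge]
    (3,1)@(7, 3): e=[0,0,10] → █  [on edge]
    (4,1)@(9, 3): e=[-2,2,10] → ·
    (3,2)@(7, 5): e=[-10,-10,30] → ·
    (8,2)@(17, 5): e=[-20,0,30] → ·  [on edge]
  covered (1 px):
    · · · · · · · · · ·
    · · · █ · · · · · ·
    · · · · · · · · · ·
    · · · · · · · · · ·
T1:
  2·area = 10
  edge (19, 5)→(12, 6): d=(-7,1) inclusive
  edge (12, 6)→(16, 4): d=(4,-2) inclusive
  edge (16, 4)→(19, 5): d=(3,1) inclusive
    (3,0)@(7, 1): e=[40,-30,0] → ·  [on edge]
    (6,1)@(13, 3): e=[20,-10,0] → ·  [on edge]
    (7,2)@(15, 5): e=[4,2,4] → █
    (8,2)@(17, 5): e=[2,6,2] → █
    (9,2)@(19, 5): e=[0,10,0] → █  [on edge]
    (2,3)@(5, 7): e=[0,-10,20] → ·  [on edge]
    (7,3)@(15, 7): e=[-10,10,10] → ·
    (8,3)@(17, 7): e=[-12,14,8] → ·
    (9,3)@(19, 7): e=[-14,18,6] → ·
  covered (3 px):
    · · · · · · · · · ·
    · · · · · · · · · ·
    · · · · · · · █ █ █
    · · · · · · · · · ·

Z-buffer (winner per pixel, '.' = empty):
  . . . . . . . . . .
  . . . 0 . . . . . .
  . . . . . . . 1 1 1
  . . . . . . . . . .

Final: 1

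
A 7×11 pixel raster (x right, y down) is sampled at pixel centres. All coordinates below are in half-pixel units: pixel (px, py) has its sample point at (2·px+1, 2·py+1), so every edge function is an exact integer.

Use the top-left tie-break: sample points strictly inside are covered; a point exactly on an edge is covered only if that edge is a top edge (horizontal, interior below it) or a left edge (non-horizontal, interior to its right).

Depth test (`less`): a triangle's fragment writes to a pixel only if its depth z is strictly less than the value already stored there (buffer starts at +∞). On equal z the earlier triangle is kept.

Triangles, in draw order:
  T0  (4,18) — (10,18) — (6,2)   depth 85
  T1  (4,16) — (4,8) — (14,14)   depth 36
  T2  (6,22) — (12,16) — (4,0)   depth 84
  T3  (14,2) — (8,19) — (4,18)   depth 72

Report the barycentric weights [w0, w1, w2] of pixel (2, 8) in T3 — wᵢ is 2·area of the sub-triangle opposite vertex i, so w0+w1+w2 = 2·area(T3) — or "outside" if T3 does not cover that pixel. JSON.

T0:
  2·area = 96  (B↔C swapped to make it positive)
  edge (4, 18)→(6, 2): d=(2,-16) top-left  bias=+0
  edge (6, 2)→(10, 18): d=(4,16) right/bottom  bias=-1
  edge (10, 18)→(4, 18): d=(-6,0) right/bottom  bias=-1
    (3,3)@(7, 7): e=[26,4,66] → X
    (4,3)@(9, 7): e=[58,-28,66] → .
    (3,4)@(7, 9): e=[30,12,54] → X
    (4,4)@(9, 9): e=[62,-20,54] → .
    (2,5)@(5, 11): e=[2,52,42] → X
    (4,5)@(9, 11): e=[66,-12,42] → .
    (2,6)@(5, 13): e=[6,60,30] → X
    (4,6)@(9, 13): e=[70,-4,30] → .
    (2,7)@(5, 15): e=[10,68,18] → X
    (4,7)@(9, 15): e=[74,4,18] → X
    (5,7)@(11, 15): e=[106,-28,18] → .
    (2,8)@(5, 17): e=[14,76,6] → X
  covered (12 px):
    . . . . . . .
    . . . . . . .
    . . . . . . .
    . . . X . . .
    . . . X . . .
    . . X X . . .
    . . X X . . .
    . . X X X . .
    . . X X X . .
    . . . . . . .
    . . . . . . .
T1:
  2·area = 80
  edge (4, 16)→(4, 8): d=(0,-8) top-left  bias=+0
  edge (4, 8)→(14, 14): d=(10,6) right/bottom  bias=-1
  edge (14, 14)→(4, 16): d=(-10,2) right/bottom  bias=-1
    (2,4)@(5, 9): e=[8,4,68] → X
    (3,4)@(7, 9): e=[24,-8,64] → .
    (2,5)@(5, 11): e=[8,24,48] → X
    (3,5)@(7, 11): e=[24,12,44] → X
    (4,5)@(9, 11): e=[40,0,40] → .  [on edge]
    (2,6)@(5, 13): e=[8,44,28] → X
    (4,6)@(9, 13): e=[40,20,20] → X
    (5,6)@(11, 13): e=[56,8,16] → X
    (6,6)@(13, 13): e=[72,-4,12] → .
    (2,7)@(5, 15): e=[8,64,8] → X
    (4,7)@(9, 15): e=[40,40,0] → .  [on edge]
    (5,7)@(11, 15): e=[56,28,-4] → .
  covered (9 px):
    . . . . . . .
    . . . . . . .
    . . . . . . .
    . . . . . . .
    . . X . . . .
    . . X X . . .
    . . X X X X .
    . . X X . . .
    . . . . . . .
    . . . . . . .
    . . . . . . .
T2:
  2·area = 144  (B↔C swapped to make it positive)
  edge (6, 22)→(4, 0): d=(-2,-22) top-left  bias=+0
  edge (4, 0)→(12, 16): d=(8,16) right/bottom  bias=-1
  edge (12, 16)→(6, 22): d=(-6,6) right/bottom  bias=-1
    (2,1)@(5, 3): e=[16,8,120] → X
    (3,1)@(7, 3): e=[60,-24,108] → .
    (2,2)@(5, 5): e=[12,24,108] → X
    (3,2)@(7, 5): e=[56,-8,96] → .
    (2,3)@(5, 7): e=[8,40,96] → X
    (3,3)@(7, 7): e=[52,8,84] → X
    (4,3)@(9, 7): e=[96,-24,72] → .
    (2,4)@(5, 9): e=[4,56,84] → X
    (4,4)@(9, 9): e=[92,-8,60] → .
    (2,5)@(5, 11): e=[0,72,72] → X  [on edge]
    (4,5)@(9, 11): e=[88,8,48] → X
    (5,5)@(11, 11): e=[132,-24,36] → .
    (6,7)@(13, 15): e=[168,-24,0] → .  [on edge]
    (5,8)@(11, 17): e=[120,24,0] → .  [on edge]
    (4,9)@(9, 19): e=[72,72,0] → .  [on edge]
    (3,10)@(7, 21): e=[24,120,0] → .  [on edge]
  covered (17 px):
    . . . . . . .
    . . X . . . .
    . . X . . . .
    . . X X . . .
    . . X X . . .
    . . X X X . .
    . . . X X . .
    . . . X X X .
    . . . X X . .
    . . . X . . .
    . . . . . . .
T3:
  2·area = 74
  edge (14, 2)→(8, 19): d=(-6,17) right/bottom  bias=-1
  edge (8, 19)→(4, 18): d=(-4,-1) top-left  bias=+0
  edge (4, 18)→(14, 2): d=(10,-16) top-left  bias=+0
    (5,3)@(11, 7): e=[21,51,2] → X
    (6,3)@(13, 7): e=[-13,53,34] → .
    (5,4)@(11, 9): e=[9,43,22] → X
    (6,4)@(13, 9): e=[-25,45,54] → .
    (4,5)@(9, 11): e=[31,33,10] → X
    (5,5)@(11, 11): e=[-3,35,42] → .
    (4,6)@(9, 13): e=[19,25,30] → X
    (5,6)@(11, 13): e=[-15,27,62] → .
    (3,7)@(7, 15): e=[41,15,18] → X
    (5,7)@(11, 15): e=[-27,19,82] → .
    (2,8)@(5, 17): e=[63,5,6] → X
    (4,8)@(9, 17): e=[-5,9,70] → .
  covered (8 px):
    . . . . . . .
    . . . . . . .
    . . . . . . .
    . . . . . X .
    . . . . . X .
    . . . . X . .
    . . . . X . .
    . . . X X . .
    . . X X . . .
    . . . . . . .
    . . . . . . .

Final: [5,6,63]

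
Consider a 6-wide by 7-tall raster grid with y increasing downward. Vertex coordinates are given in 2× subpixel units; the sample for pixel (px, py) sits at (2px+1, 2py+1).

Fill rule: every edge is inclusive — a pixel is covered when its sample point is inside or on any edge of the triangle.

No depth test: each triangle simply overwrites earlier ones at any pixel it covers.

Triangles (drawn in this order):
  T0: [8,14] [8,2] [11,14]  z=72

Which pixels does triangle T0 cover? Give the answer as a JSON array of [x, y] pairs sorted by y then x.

T0:
  2·area = 36
  edge (8, 14)→(8, 2): d=(0,-12) inclusive
  edge (8, 2)→(11, 14): d=(3,12) inclusive
  edge (11, 14)→(8, 14): d=(-3,0) inclusive
    (4,3)@(9, 7): e=[12,3,21] → X
    (5,3)@(11, 7): e=[36,-21,21] → .
    (4,4)@(9, 9): e=[12,9,15] → X
    (5,4)@(11, 9): e=[36,-15,15] → .
    (4,5)@(9, 11): e=[12,15,9] → X
    (5,5)@(11, 11): e=[36,-9,9] → .
    (4,6)@(9, 13): e=[12,21,3] → X
    (5,6)@(11, 13): e=[36,-3,3] → .
  covered (4 px):
    . . . . . .
    . . . . . .
    . . . . . .
    . . . . X .
    . . . . X .
    . . . . X .
    . . . . X .

Final: [[4,3],[4,4],[4,5],[4,6]]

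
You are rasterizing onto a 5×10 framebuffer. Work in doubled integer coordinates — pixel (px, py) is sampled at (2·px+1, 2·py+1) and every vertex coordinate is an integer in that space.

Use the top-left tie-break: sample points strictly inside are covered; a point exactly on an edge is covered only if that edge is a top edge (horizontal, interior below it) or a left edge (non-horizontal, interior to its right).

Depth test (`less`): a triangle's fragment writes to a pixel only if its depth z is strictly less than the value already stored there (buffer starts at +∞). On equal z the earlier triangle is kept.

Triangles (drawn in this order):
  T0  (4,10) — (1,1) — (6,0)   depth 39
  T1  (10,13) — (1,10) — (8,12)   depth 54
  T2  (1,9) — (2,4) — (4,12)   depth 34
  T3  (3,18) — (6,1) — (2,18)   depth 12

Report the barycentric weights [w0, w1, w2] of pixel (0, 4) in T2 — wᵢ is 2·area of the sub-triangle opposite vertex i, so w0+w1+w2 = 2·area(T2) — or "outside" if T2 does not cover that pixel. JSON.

T0:
  2·area = 48
  edge (4, 10)→(1, 1): d=(-3,-9) top-left  bias=+0
  edge (1, 1)→(6, 0): d=(5,-1) top-left  bias=+0
  edge (6, 0)→(4, 10): d=(-2,10) right/bottom  bias=-1
    (0,0)@(1, 1): e=[0,0,48] → #  [on edge]
    (1,0)@(3, 1): e=[18,2,28] → #
    (2,0)@(5, 1): e=[36,4,8] → #
    (3,0)@(7, 1): e=[54,6,-12] → ·
    (0,1)@(1, 3): e=[-6,10,44] → ·
    (1,1)@(3, 3): e=[12,12,24] → #
    (3,1)@(7, 3): e=[48,16,-16] → ·
    (1,2)@(3, 5): e=[6,22,20] → #
    (2,2)@(5, 5): e=[24,24,0] → ·  [on edge]
    (1,3)@(3, 7): e=[0,32,16] → #  [on edge]
    (2,3)@(5, 7): e=[18,34,-4] → ·
    (1,4)@(3, 9): e=[-6,42,12] → ·
    (2,6)@(5, 13): e=[0,64,-16] → ·  [on edge]
    (1,7)@(3, 15): e=[-24,72,0] → ·  [on edge]
    (3,9)@(7, 19): e=[0,96,-48] → ·  [on edge]
  covered (7 px):
    # # # · ·
    · # # · ·
    · # · · ·
    · # · · ·
    · · · · ·
    · · · · ·
    · · · · ·
    · · · · ·
    · · · · ·
    · · · · ·
T1:
  2·area = 3
  edge (10, 13)→(1, 10): d=(-9,-3) top-left  bias=+0
  edge (1, 10)→(8, 12): d=(7,2) right/bottom  bias=-1
  edge (8, 12)→(10, 13): d=(2,1) right/bottom  bias=-1
  covered (0 px):
    · · · · ·
    · · · · ·
    · · · · ·
    · · · · ·
    · · · · ·
    · · · · ·
    · · · · ·
    · · · · ·
    · · · · ·
    · · · · ·
T2:
  2·area = 18
  edge (1, 9)→(2, 4): d=(1,-5) top-left  bias=+0
  edge (2, 4)→(4, 12): d=(2,8) right/bottom  bias=-1
  edge (4, 12)→(1, 9): d=(-3,-3) top-left  bias=+0
    (0,4)@(1, 9): e=[0,18,0] → #  [on edge]
    (1,4)@(3, 9): e=[10,2,6] → #
    (2,4)@(5, 9): e=[20,-14,12] → ·
    (0,5)@(1, 11): e=[2,22,-6] → ·
    (1,5)@(3, 11): e=[12,6,0] → #  [on edge]
    (2,5)@(5, 11): e=[22,-10,6] → ·
    (1,6)@(3, 13): e=[14,10,-6] → ·
    (2,6)@(5, 13): e=[24,-6,0] → ·  [on edge]
    (3,7)@(7, 15): e=[36,-18,0] → ·  [on edge]
    (4,8)@(9, 17): e=[48,-30,0] → ·  [on edge]
  covered (3 px):
    · · · · ·
    · · · · ·
    · · · · ·
    · · · · ·
    # # · · ·
    · # · · ·
    · · · · ·
    · · · · ·
    · · · · ·
    · · · · ·
T3:
  2·area = 17  (B↔C swapped to make it positive)
  edge (3, 18)→(2, 18): d=(-1,0) right/bottom  bias=-1
  edge (2, 18)→(6, 1): d=(4,-17) top-left  bias=+0
  edge (6, 1)→(3, 18): d=(-3,17) right/bottom  bias=-1
    (1,7)@(3, 15): e=[3,5,9] → #
    (2,7)@(5, 15): e=[3,39,-25] → ·
    (1,8)@(3, 17): e=[1,13,3] → #
    (2,8)@(5, 17): e=[1,47,-31] → ·
    (1,9)@(3, 19): e=[-1,21,-3] → ·
  covered (2 px):
    · · · · ·
    · · · · ·
    · · · · ·
    · · · · ·
    · · · · ·
    · · · · ·
    · · · · ·
    · # · · ·
    · # · · ·
    · · · · ·

Final: [18,0,0]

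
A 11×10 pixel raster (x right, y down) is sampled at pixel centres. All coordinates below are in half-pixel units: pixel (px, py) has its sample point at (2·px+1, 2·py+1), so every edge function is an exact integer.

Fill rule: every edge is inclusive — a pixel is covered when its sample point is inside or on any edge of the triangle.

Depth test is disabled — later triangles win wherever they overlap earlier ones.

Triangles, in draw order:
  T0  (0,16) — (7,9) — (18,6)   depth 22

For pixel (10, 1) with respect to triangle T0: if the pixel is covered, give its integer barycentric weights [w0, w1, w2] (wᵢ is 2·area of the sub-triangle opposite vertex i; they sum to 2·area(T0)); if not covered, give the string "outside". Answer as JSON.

T0:
  2·area = 56
  edge (0, 16)→(7, 9): d=(7,-7) inclusive
  edge (7, 9)→(18, 6): d=(11,-3) inclusive
  edge (18, 6)→(0, 16): d=(-18,10) inclusive
    (7,0)@(15, 1): e=[0,-64,120] → ·  [on edge]
    (6,1)@(13, 3): e=[0,-48,104] → ·  [on edge]
    (5,2)@(11, 5): e=[0,-32,88] → ·  [on edge]
    (4,3)@(9, 7): e=[0,-16,72] → ·  [on edge]
    (7,3)@(15, 7): e=[42,2,12] → #
    (8,3)@(17, 7): e=[56,8,-8] → ·
    (3,4)@(7, 9): e=[0,0,56] → #  [on edge]
    (4,4)@(9, 9): e=[14,6,36] → #
    (5,4)@(11, 9): e=[28,12,16] → #
    (6,4)@(13, 9): e=[42,18,-4] → ·
    (7,4)@(15, 9): e=[56,24,-24] → ·
    (2,5)@(5, 11): e=[0,16,40] → #  [on edge]
    (4,5)@(9, 11): e=[28,28,0] → #  [on edge]
    (1,6)@(3, 13): e=[0,32,24] → #  [on edge]
    (0,7)@(1, 15): e=[0,48,8] → #  [on edge]
  covered (10 px):
    · · · · · · · · · · ·
    · · · · · · · · · · ·
    · · · · · · · · · · ·
    · · · · · · · # · · ·
    · · · # # # · · · · ·
    · · # # # · · · · · ·
    · # # · · · · · · · ·
    # · · · · · · · · · ·
    · · · · · · · · · · ·
    · · · · · · · · · · ·

Final: "outside"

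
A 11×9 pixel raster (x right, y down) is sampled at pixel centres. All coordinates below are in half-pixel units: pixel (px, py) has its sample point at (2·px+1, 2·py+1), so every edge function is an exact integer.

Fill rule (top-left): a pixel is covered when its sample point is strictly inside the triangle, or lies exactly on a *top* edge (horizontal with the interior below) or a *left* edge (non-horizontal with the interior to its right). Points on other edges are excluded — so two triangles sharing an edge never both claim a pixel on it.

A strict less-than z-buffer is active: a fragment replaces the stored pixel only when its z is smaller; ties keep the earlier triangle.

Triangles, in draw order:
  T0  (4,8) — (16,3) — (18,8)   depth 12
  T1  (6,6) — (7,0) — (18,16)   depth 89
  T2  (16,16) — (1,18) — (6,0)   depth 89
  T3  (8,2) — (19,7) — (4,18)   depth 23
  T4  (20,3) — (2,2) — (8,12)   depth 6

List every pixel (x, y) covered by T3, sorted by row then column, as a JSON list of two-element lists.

T0:
  2·area = 70
  edge (4, 8)→(16, 3): d=(12,-5) top-left  bias=+0
  edge (16, 3)→(18, 8): d=(2,5) right/bottom  bias=-1
  edge (18, 8)→(4, 8): d=(-14,0) right/bottom  bias=-1
    (6,2)@(13, 5): e=[9,19,42] → #
    (7,2)@(15, 5): e=[19,9,42] → #
    (8,2)@(17, 5): e=[29,-1,42] → ·
    (3,3)@(7, 7): e=[3,53,14] → #
    (4,3)@(9, 7): e=[13,43,14] → #
    (5,3)@(11, 7): e=[23,33,14] → #
    (8,3)@(17, 7): e=[53,3,14] → #
    (9,3)@(19, 7): e=[63,-7,14] → ·
    (3,4)@(7, 9): e=[27,57,-14] → ·
    (4,4)@(9, 9): e=[37,47,-14] → ·
    (5,4)@(11, 9): e=[47,37,-14] → ·
    (6,4)@(13, 9): e=[57,27,-14] → ·
  covered (8 px):
    · · · · · · · · · · ·
    · · · · · · · · · · ·
    · · · · · · # # · · ·
    · · · # # # # # # · ·
    · · · · · · · · · · ·
    · · · · · · · · · · ·
    · · · · · · · · · · ·
    · · · · · · · · · · ·
    · · · · · · · · · · ·
T1:
  2·area = 82
  edge (6, 6)→(7, 0): d=(1,-6) top-left  bias=+0
  edge (7, 0)→(18, 16): d=(11,16) right/bottom  bias=-1
  edge (18, 16)→(6, 6): d=(-12,-10) top-left  bias=+0
    (3,0)@(7, 1): e=[1,11,70] → #
    (4,0)@(9, 1): e=[13,-21,90] → ·
    (3,1)@(7, 3): e=[3,33,46] → #
    (4,1)@(9, 3): e=[15,1,66] → #
    (5,1)@(11, 3): e=[27,-31,86] → ·
    (3,2)@(7, 5): e=[5,55,22] → #
    (5,2)@(11, 5): e=[29,-9,62] → ·
    (3,3)@(7, 7): e=[7,77,-2] → ·
    (4,3)@(9, 7): e=[19,45,18] → #
    (5,3)@(11, 7): e=[31,13,38] → #
    (6,3)@(13, 7): e=[43,-19,58] → ·
    (4,4)@(9, 9): e=[21,67,-6] → ·
  covered (12 px):
    · · · # · · · · · · ·
    · · · # # · · · · · ·
    · · · # # · · · · · ·
    · · · · # # · · · · ·
    · · · · · # # · · · ·
    · · · · · · # · · · ·
    · · · · · · · # · · ·
    · · · · · · · · # · ·
    · · · · · · · · · · ·
T2:
  2·area = 260
  edge (16, 16)→(1, 18): d=(-15,2) right/bottom  bias=-1
  edge (1, 18)→(6, 0): d=(5,-18) top-left  bias=+0
  edge (6, 0)→(16, 16): d=(10,16) right/bottom  bias=-1
    (3,1)@(7, 3): e=[213,33,14] → #
    (4,1)@(9, 3): e=[209,69,-18] → ·
    (2,2)@(5, 5): e=[187,7,66] → #
    (4,2)@(9, 5): e=[179,79,2] → #
    (5,2)@(11, 5): e=[175,115,-30] → ·
    (2,3)@(5, 7): e=[157,17,86] → #
    (5,3)@(11, 7): e=[145,125,-10] → ·
    (2,4)@(5, 9): e=[127,27,106] → #
    (5,4)@(11, 9): e=[115,135,10] → #
    (6,4)@(13, 9): e=[111,171,-22] → ·
    (1,5)@(3, 11): e=[101,1,158] → #
    (6,5)@(13, 11): e=[81,181,-2] → ·
  covered (32 px):
    · · · · · · · · · · ·
    · · · # · · · · · · ·
    · · # # # · · · · · ·
    · · # # # · · · · · ·
    · · # # # # · · · · ·
    · # # # # # · · · · ·
    · # # # # # # · · · ·
    · # # # # # # # · · ·
    · # # # · · · · · · ·
T3:
  2·area = 196
  edge (8, 2)→(19, 7): d=(11,5) right/bottom  bias=-1
  edge (19, 7)→(4, 18): d=(-15,11) right/bottom  bias=-1
  edge (4, 18)→(8, 2): d=(4,-16) top-left  bias=+0
    (4,1)@(9, 3): e=[6,170,20] → #
    (5,1)@(11, 3): e=[-4,148,52] → ·
    (4,2)@(9, 5): e=[28,140,28] → #
    (5,2)@(11, 5): e=[18,118,60] → #
    (6,2)@(13, 5): e=[8,96,92] → #
    (7,2)@(15, 5): e=[-2,74,124] → ·
    (3,3)@(7, 7): e=[60,132,4] → #
    (7,3)@(15, 7): e=[20,44,132] → #
    (8,3)@(17, 7): e=[10,22,164] → #
    (9,3)@(19, 7): e=[0,0,196] → ·  [on edge]
    (3,4)@(7, 9): e=[82,102,12] → #
    (8,4)@(17, 9): e=[32,-8,172] → ·
  covered (24 px):
    · · · · · · · · · · ·
    · · · · # · · · · · ·
    · · · · # # # · · · ·
    · · · # # # # # # · ·
    · · · # # # # # · · ·
    · · · # # # # · · · ·
    · · · # # · · · · · ·
    · · # # · · · · · · ·
    · · # · · · · · · · ·
T4:
  2·area = 174  (B↔C swapped to make it positive)
  edge (20, 3)→(8, 12): d=(-12,9) right/bottom  bias=-1
  edge (8, 12)→(2, 2): d=(-6,-10) top-left  bias=+0
  edge (2, 2)→(20, 3): d=(18,1) right/bottom  bias=-1
    (1,1)@(3, 3): e=[153,4,17] → #
    (2,1)@(5, 3): e=[135,24,15] → #
    (3,1)@(7, 3): e=[117,44,13] → #
    (4,1)@(9, 3): e=[99,64,11] → #
    (5,1)@(11, 3): e=[81,84,9] → #
    (6,1)@(13, 3): e=[63,104,7] → #
    (7,1)@(15, 3): e=[45,124,5] → #
    (8,1)@(17, 3): e=[27,144,3] → #
    (9,1)@(19, 3): e=[9,164,1] → #
    (10,1)@(21, 3): e=[-9,184,-1] → ·
    (1,2)@(3, 5): e=[129,-8,53] → ·
    (2,2)@(5, 5): e=[111,12,51] → #
    (2,3)@(5, 7): e=[87,0,87] → #  [on edge]
    (5,8)@(11, 17): e=[-87,0,261] → ·  [on edge]
  covered (25 px):
    · · · · · · · · · · ·
    · # # # # # # # # # ·
    · · # # # # # # # · ·
    · · # # # # # · · · ·
    · · · # # # · · · · ·
    · · · · # · · · · · ·
    · · · · · · · · · · ·
    · · · · · · · · · · ·
    · · · · · · · · · · ·

Result: [[4,1],[4,2],[5,2],[6,2],[3,3],[4,3],[5,3],[6,3],[7,3],[8,3],[3,4],[4,4],[5,4],[6,4],[7,4],[3,5],[4,5],[5,5],[6,5],[3,6],[4,6],[2,7],[3,7],[2,8]]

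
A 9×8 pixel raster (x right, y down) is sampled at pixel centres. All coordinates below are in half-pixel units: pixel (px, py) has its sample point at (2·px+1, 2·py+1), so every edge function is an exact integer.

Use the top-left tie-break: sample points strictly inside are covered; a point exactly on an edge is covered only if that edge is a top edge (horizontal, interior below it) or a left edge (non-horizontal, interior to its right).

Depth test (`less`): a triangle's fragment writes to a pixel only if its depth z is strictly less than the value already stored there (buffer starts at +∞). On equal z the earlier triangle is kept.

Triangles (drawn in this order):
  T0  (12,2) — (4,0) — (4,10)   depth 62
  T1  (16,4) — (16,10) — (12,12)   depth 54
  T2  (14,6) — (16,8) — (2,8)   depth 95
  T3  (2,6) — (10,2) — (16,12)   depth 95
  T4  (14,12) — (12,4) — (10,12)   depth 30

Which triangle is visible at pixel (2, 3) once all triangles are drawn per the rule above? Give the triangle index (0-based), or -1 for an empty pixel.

T0:
  2·area = 80  (B↔C swapped to make it positive)
  edge (12, 2)→(4, 10): d=(-8,8) right/bottom  bias=-1
  edge (4, 10)→(4, 0): d=(0,-10) top-left  bias=+0
  edge (4, 0)→(12, 2): d=(8,2) right/bottom  bias=-1
    (2,0)@(5, 1): e=[64,10,6] → X
    (3,0)@(7, 1): e=[48,30,2] → X
    (4,0)@(9, 1): e=[32,50,-2] → .
    (6,0)@(13, 1): e=[0,90,-10] → .  [on edge]
    (2,1)@(5, 3): e=[48,10,22] → X
    (4,1)@(9, 3): e=[16,50,14] → X
    (5,1)@(11, 3): e=[0,70,10] → .  [on edge]
    (2,2)@(5, 5): e=[32,10,38] → X
    (4,2)@(9, 5): e=[0,50,30] → .  [on edge]
    (2,3)@(5, 7): e=[16,10,54] → X
    (3,3)@(7, 7): e=[0,30,50] → .  [on edge]
    (2,4)@(5, 9): e=[0,10,70] → .  [on edge]
    (1,5)@(3, 11): e=[0,-10,90] → .  [on edge]
    (0,6)@(1, 13): e=[0,-30,110] → .  [on edge]
  covered (8 px):
    . . X X . . . . .
    . . X X X . . . .
    . . X X . . . . .
    . . X . . . . . .
    . . . . . . . . .
    . . . . . . . . .
    . . . . . . . . .
    . . . . . . . . .
T1:
  2·area = 24
  edge (16, 4)→(16, 10): d=(0,6) right/bottom  bias=-1
  edge (16, 10)→(12, 12): d=(-4,2) right/bottom  bias=-1
  edge (12, 12)→(16, 4): d=(4,-8) top-left  bias=+0
    (7,3)@(15, 7): e=[6,14,4] → X
    (8,3)@(17, 7): e=[-6,10,20] → .
    (7,4)@(15, 9): e=[6,6,12] → X
    (8,4)@(17, 9): e=[-6,2,28] → .
    (6,5)@(13, 11): e=[18,2,4] → X
    (7,5)@(15, 11): e=[6,-2,20] → .
    (6,6)@(13, 13): e=[18,-6,12] → .
  covered (3 px):
    . . . . . . . . .
    . . . . . . . . .
    . . . . . . . . .
    . . . . . . . X .
    . . . . . . . X .
    . . . . . . X . .
    . . . . . . . . .
    . . . . . . . . .
T2:
  2·area = 28
  edge (14, 6)→(16, 8): d=(2,2) right/bottom  bias=-1
  edge (16, 8)→(2, 8): d=(-14,0) right/bottom  bias=-1
  edge (2, 8)→(14, 6): d=(12,-2) top-left  bias=+0
    (4,0)@(9, 1): e=[0,98,-70] → .  [on edge]
    (5,1)@(11, 3): e=[0,70,-42] → .  [on edge]
    (6,2)@(13, 5): e=[0,42,-14] → .  [on edge]
    (4,3)@(9, 7): e=[12,14,2] → X
    (5,3)@(11, 7): e=[8,14,6] → X
    (6,3)@(13, 7): e=[4,14,10] → X
    (7,3)@(15, 7): e=[0,14,14] → .  [on edge]
    (4,4)@(9, 9): e=[16,-14,26] → .
    (5,4)@(11, 9): e=[12,-14,30] → .
    (6,4)@(13, 9): e=[8,-14,34] → .
    (8,4)@(17, 9): e=[0,-14,42] → .  [on edge]
  covered (3 px):
    . . . . . . . . .
    . . . . . . . . .
    . . . . . . . . .
    . . . . X X X . .
    . . . . . . . . .
    . . . . . . . . .
    . . . . . . . . .
    . . . . . . . . .
T3:
  2·area = 104
  edge (2, 6)→(10, 2): d=(8,-4) top-left  bias=+0
  edge (10, 2)→(16, 12): d=(6,10) right/bottom  bias=-1
  edge (16, 12)→(2, 6): d=(-14,-6) top-left  bias=+0
    (4,1)@(9, 3): e=[4,16,84] → X
    (5,1)@(11, 3): e=[12,-4,96] → .
    (2,2)@(5, 5): e=[4,68,32] → X
    (3,2)@(7, 5): e=[12,48,44] → X
    (5,2)@(11, 5): e=[28,8,68] → X
    (6,2)@(13, 5): e=[36,-12,80] → .
    (2,3)@(5, 7): e=[20,80,4] → X
    (6,3)@(13, 7): e=[52,0,52] → .  [on edge]
    (2,4)@(5, 9): e=[36,92,-24] → .
    (3,4)@(7, 9): e=[44,72,-12] → .
    (4,4)@(9, 9): e=[52,52,0] → X  [on edge]
    (6,4)@(13, 9): e=[68,12,24] → X
  covered (13 px):
    . . . . . . . . .
    . . . . X . . . .
    . . X X X X . . .
    . . X X X X . . .
    . . . . X X X . .
    . . . . . . . X .
    . . . . . . . . .
    . . . . . . . . .
T4:
  2·area = 32  (B↔C swapped to make it positive)
  edge (14, 12)→(10, 12): d=(-4,0) right/bottom  bias=-1
  edge (10, 12)→(12, 4): d=(2,-8) top-left  bias=+0
  edge (12, 4)→(14, 12): d=(2,8) right/bottom  bias=-1
    (5,4)@(11, 9): e=[12,2,18] → X
    (6,4)@(13, 9): e=[12,18,2] → X
    (7,4)@(15, 9): e=[12,34,-14] → .
    (5,5)@(11, 11): e=[4,6,22] → X
    (7,5)@(15, 11): e=[4,38,-10] → .
    (5,6)@(11, 13): e=[-4,10,26] → .
    (6,6)@(13, 13): e=[-4,26,10] → .
  covered (4 px):
    . . . . . . . . .
    . . . . . . . . .
    . . . . . . . . .
    . . . . . . . . .
    . . . . . X X . .
    . . . . . X X . .
    . . . . . . . . .
    . . . . . . . . .

Z-buffer (winner per pixel, '.' = empty):
  . . 0 0 . . . . .
  . . 0 0 0 . . . .
  . . 0 0 3 3 . . .
  . . 0 3 2 2 2 1 .
  . . . . 3 4 4 1 .
  . . . . . 4 4 3 .
  . . . . . . . . .
  . . . . . . . . .

Answer: 0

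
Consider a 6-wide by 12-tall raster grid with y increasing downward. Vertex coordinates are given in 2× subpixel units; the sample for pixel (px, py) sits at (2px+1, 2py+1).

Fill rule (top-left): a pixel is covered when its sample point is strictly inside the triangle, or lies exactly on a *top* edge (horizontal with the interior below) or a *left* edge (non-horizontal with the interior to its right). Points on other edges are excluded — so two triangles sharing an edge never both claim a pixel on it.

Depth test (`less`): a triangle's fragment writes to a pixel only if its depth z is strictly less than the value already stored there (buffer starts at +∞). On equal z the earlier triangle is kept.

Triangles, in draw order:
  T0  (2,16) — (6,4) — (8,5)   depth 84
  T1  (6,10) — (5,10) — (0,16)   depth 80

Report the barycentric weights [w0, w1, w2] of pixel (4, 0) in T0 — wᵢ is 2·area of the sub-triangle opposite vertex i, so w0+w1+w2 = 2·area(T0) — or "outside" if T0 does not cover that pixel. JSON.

T0:
  2·area = 28
  edge (2, 16)→(6, 4): d=(4,-12) top-left  bias=+0
  edge (6, 4)→(8, 5): d=(2,1) right/bottom  bias=-1
  edge (8, 5)→(2, 16): d=(-6,11) right/bottom  bias=-1
    (3,0)@(7, 1): e=[0,-7,35] → ·  [on edge]
    (3,2)@(7, 5): e=[16,1,11] → █
    (4,2)@(9, 5): e=[40,-1,-11] → ·
    (2,3)@(5, 7): e=[0,7,21] → █  [on edge]
    (3,3)@(7, 7): e=[24,5,-1] → ·
    (2,4)@(5, 9): e=[8,11,9] → █
    (3,4)@(7, 9): e=[32,9,-13] → ·
    (2,5)@(5, 11): e=[16,15,-3] → ·
    (1,6)@(3, 13): e=[0,21,7] → █  [on edge]
    (2,6)@(5, 13): e=[24,19,-15] → ·
    (1,7)@(3, 15): e=[8,25,-5] → ·
    (0,9)@(1, 19): e=[0,35,-7] → ·  [on edge]
  covered (4 px):
    · · · · · ·
    · · · · · ·
    · · · █ · ·
    · · █ · · ·
    · · █ · · ·
    · · · · · ·
    · █ · · · ·
    · · · · · ·
    · · · · · ·
    · · · · · ·
    · · · · · ·
    · · · · · ·
T1:
  2·area = 6  (B↔C swapped to make it positive)
  edge (6, 10)→(0, 16): d=(-6,6) right/bottom  bias=-1
  edge (0, 16)→(5, 10): d=(5,-6) top-left  bias=+0
  edge (5, 10)→(6, 10): d=(1,0) top-left  bias=+0
    (5,2)@(11, 5): e=[0,11,-5] → ·  [on edge]
    (4,3)@(9, 7): e=[0,9,-3] → ·  [on edge]
    (3,4)@(7, 9): e=[0,7,-1] → ·  [on edge]
    (2,5)@(5, 11): e=[0,5,1] → ·  [on edge]
    (1,6)@(3, 13): e=[0,3,3] → ·  [on edge]
    (0,7)@(1, 15): e=[0,1,5] → ·  [on edge]
  covered (0 px):
    · · · · · ·
    · · · · · ·
    · · · · · ·
    · · · · · ·
    · · · · · ·
    · · · · · ·
    · · · · · ·
    · · · · · ·
    · · · · · ·
    · · · · · ·
    · · · · · ·
    · · · · · ·

Final: "outside"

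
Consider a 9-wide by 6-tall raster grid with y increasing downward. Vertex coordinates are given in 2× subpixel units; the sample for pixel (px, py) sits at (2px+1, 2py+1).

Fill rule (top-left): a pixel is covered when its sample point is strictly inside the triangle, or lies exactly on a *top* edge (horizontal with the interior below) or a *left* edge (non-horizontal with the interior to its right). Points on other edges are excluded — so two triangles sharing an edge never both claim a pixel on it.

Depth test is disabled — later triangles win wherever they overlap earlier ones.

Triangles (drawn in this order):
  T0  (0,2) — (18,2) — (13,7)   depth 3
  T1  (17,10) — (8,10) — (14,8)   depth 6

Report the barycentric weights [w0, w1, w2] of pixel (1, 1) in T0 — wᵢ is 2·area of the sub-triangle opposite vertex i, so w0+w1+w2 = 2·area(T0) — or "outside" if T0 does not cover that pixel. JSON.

T0:
  2·area = 90
  edge (0, 2)→(18, 2): d=(18,0) top-left  bias=+0
  edge (18, 2)→(13, 7): d=(-5,5) right/bottom  bias=-1
  edge (13, 7)→(0, 2): d=(-13,-5) top-left  bias=+0
    (1,1)@(3, 3): e=[18,70,2] → #
    (2,1)@(5, 3): e=[18,60,12] → #
    (3,1)@(7, 3): e=[18,50,22] → #
    (4,1)@(9, 3): e=[18,40,32] → #
    (5,1)@(11, 3): e=[18,30,42] → #
    (6,1)@(13, 3): e=[18,20,52] → #
    (7,1)@(15, 3): e=[18,10,62] → #
    (8,1)@(17, 3): e=[18,0,72] → ·  [on edge]
    (1,2)@(3, 5): e=[54,60,-24] → ·
    (2,2)@(5, 5): e=[54,50,-14] → ·
    (3,2)@(7, 5): e=[54,40,-4] → ·
    (4,2)@(9, 5): e=[54,30,6] → #
    (7,2)@(15, 5): e=[54,0,36] → ·  [on edge]
    (6,3)@(13, 7): e=[90,0,0] → ·  [on edge]
    (5,4)@(11, 9): e=[126,0,-36] → ·  [on edge]
    (4,5)@(9, 11): e=[162,0,-72] → ·  [on edge]
  covered (10 px):
    · · · · · · · · ·
    · # # # # # # # ·
    · · · · # # # · ·
    · · · · · · · · ·
    · · · · · · · · ·
    · · · · · · · · ·
T1:
  2·area = 18
  edge (17, 10)→(8, 10): d=(-9,0) right/bottom  bias=-1
  edge (8, 10)→(14, 8): d=(6,-2) top-left  bias=+0
  edge (14, 8)→(17, 10): d=(3,2) right/bottom  bias=-1
    (8,3)@(17, 7): e=[27,0,-9] → ·  [on edge]
    (5,4)@(11, 9): e=[9,0,9] → #  [on edge]
    (6,4)@(13, 9): e=[9,4,5] → #
    (7,4)@(15, 9): e=[9,8,1] → #
    (8,4)@(17, 9): e=[9,12,-3] → ·
    (2,5)@(5, 11): e=[-9,0,27] → ·  [on edge]
    (5,5)@(11, 11): e=[-9,12,15] → ·
    (6,5)@(13, 11): e=[-9,16,11] → ·
    (7,5)@(15, 11): e=[-9,20,7] → ·
  covered (3 px):
    · · · · · · · · ·
    · · · · · · · · ·
    · · · · · · · · ·
    · · · · · · · · ·
    · · · · · # # # ·
    · · · · · · · · ·

Answer: [70,2,18]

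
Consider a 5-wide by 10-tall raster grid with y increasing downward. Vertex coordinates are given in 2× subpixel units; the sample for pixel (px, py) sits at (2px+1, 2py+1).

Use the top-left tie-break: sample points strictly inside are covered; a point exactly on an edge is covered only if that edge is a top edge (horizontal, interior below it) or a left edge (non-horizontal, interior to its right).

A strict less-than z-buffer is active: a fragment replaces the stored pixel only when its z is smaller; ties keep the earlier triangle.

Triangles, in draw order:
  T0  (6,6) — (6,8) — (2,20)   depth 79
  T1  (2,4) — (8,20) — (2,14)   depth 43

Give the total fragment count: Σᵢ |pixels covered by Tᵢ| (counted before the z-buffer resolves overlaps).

T0:
  2·area = 8
  edge (6, 6)→(6, 8): d=(0,2) right/bottom  bias=-1
  edge (6, 8)→(2, 20): d=(-4,12) right/bottom  bias=-1
  edge (2, 20)→(6, 6): d=(4,-14) top-left  bias=+0
    (3,2)@(7, 5): e=[-2,0,10] → ·  [on edge]
    (2,5)@(5, 11): e=[2,0,6] → ·  [on edge]
    (1,8)@(3, 17): e=[6,0,2] → ·  [on edge]
  covered (0 px):
    · · · · ·
    · · · · ·
    · · · · ·
    · · · · ·
    · · · · ·
    · · · · ·
    · · · · ·
    · · · · ·
    · · · · ·
    · · · · ·
T1:
  2·area = 60
  edge (2, 4)→(8, 20): d=(6,16) right/bottom  bias=-1
  edge (8, 20)→(2, 14): d=(-6,-6) top-left  bias=+0
  edge (2, 14)→(2, 4): d=(0,-10) top-left  bias=+0
    (1,3)@(3, 7): e=[2,48,10] → #
    (2,3)@(5, 7): e=[-30,60,30] → ·
    (1,4)@(3, 9): e=[14,36,10] → #
    (2,4)@(5, 9): e=[-18,48,30] → ·
    (1,5)@(3, 11): e=[26,24,10] → #
    (2,5)@(5, 11): e=[-6,36,30] → ·
    (0,6)@(1, 13): e=[70,0,-10] → ·  [on edge]
    (1,6)@(3, 13): e=[38,12,10] → #
    (2,6)@(5, 13): e=[6,24,30] → #
    (3,6)@(7, 13): e=[-26,36,50] → ·
    (1,7)@(3, 15): e=[50,0,10] → #  [on edge]
    (3,7)@(7, 15): e=[-14,24,50] → ·
    (2,8)@(5, 17): e=[30,0,30] → #  [on edge]
    (3,9)@(7, 19): e=[10,0,50] → #  [on edge]
  covered (9 px):
    · · · · ·
    · · · · ·
    · · · · ·
    · # · · ·
    · # · · ·
    · # · · ·
    · # # · ·
    · # # · ·
    · · # · ·
    · · · # ·

Answer: 9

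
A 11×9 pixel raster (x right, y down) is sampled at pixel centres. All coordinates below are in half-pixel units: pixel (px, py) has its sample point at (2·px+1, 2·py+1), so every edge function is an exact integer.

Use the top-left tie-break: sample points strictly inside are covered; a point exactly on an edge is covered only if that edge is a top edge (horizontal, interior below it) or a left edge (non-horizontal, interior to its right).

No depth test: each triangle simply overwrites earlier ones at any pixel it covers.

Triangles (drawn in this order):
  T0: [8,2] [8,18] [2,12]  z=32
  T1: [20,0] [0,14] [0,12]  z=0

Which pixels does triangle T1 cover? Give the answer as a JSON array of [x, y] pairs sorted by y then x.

T0:
  2·area = 96
  edge (8, 2)→(8, 18): d=(0,16) right/bottom  bias=-1
  edge (8, 18)→(2, 12): d=(-6,-6) top-left  bias=+0
  edge (2, 12)→(8, 2): d=(6,-10) top-left  bias=+0
    (3,2)@(7, 5): e=[16,72,8] → X
    (4,2)@(9, 5): e=[-16,84,28] → .
    (2,3)@(5, 7): e=[48,48,0] → X  [on edge]
    (4,3)@(9, 7): e=[-16,72,40] → .
    (2,4)@(5, 9): e=[48,36,12] → X
    (4,4)@(9, 9): e=[-16,60,52] → .
    (0,5)@(1, 11): e=[112,0,-16] → .  [on edge]
    (1,5)@(3, 11): e=[80,12,4] → X
    (4,5)@(9, 11): e=[-16,48,64] → .
    (1,6)@(3, 13): e=[80,0,16] → X  [on edge]
    (4,6)@(9, 13): e=[-16,36,76] → .
    (1,7)@(3, 15): e=[80,-12,28] → .
    (2,7)@(5, 15): e=[48,0,48] → X  [on edge]
    (3,8)@(7, 17): e=[16,0,80] → X  [on edge]
  covered (14 px):
    . . . . . . . . . . .
    . . . . . . . . . . .
    . . . X . . . . . . .
    . . X X . . . . . . .
    . . X X . . . . . . .
    . X X X . . . . . . .
    . X X X . . . . . . .
    . . X X . . . . . . .
    . . . X . . . . . . .
T1:
  2·area = 40
  edge (20, 0)→(0, 14): d=(-20,14) right/bottom  bias=-1
  edge (0, 14)→(0, 12): d=(0,-2) top-left  bias=+0
  edge (0, 12)→(20, 0): d=(20,-12) top-left  bias=+0
    (7,1)@(15, 3): e=[10,30,0] → X  [on edge]
    (8,1)@(17, 3): e=[-18,34,24] → .
    (7,2)@(15, 5): e=[-30,30,40] → .
    (4,3)@(9, 7): e=[14,18,8] → X
    (5,3)@(11, 7): e=[-14,22,32] → .
    (2,4)@(5, 9): e=[30,10,0] → X  [on edge]
    (3,4)@(7, 9): e=[2,14,24] → X
    (4,4)@(9, 9): e=[-26,18,48] → .
    (1,5)@(3, 11): e=[18,6,16] → X
    (2,5)@(5, 11): e=[-10,10,40] → .
    (3,5)@(7, 11): e=[-38,14,64] → .
    (0,6)@(1, 13): e=[6,2,32] → X
  covered (6 px):
    . . . . . . . . . . .
    . . . . . . . X . . .
    . . . . . . . . . . .
    . . . . X . . . . . .
    . . X X . . . . . . .
    . X . . . . . . . . .
    X . . . . . . . . . .
    . . . . . . . . . . .
    . . . . . . . . . . .

Answer: [[7,1],[4,3],[2,4],[3,4],[1,5],[0,6]]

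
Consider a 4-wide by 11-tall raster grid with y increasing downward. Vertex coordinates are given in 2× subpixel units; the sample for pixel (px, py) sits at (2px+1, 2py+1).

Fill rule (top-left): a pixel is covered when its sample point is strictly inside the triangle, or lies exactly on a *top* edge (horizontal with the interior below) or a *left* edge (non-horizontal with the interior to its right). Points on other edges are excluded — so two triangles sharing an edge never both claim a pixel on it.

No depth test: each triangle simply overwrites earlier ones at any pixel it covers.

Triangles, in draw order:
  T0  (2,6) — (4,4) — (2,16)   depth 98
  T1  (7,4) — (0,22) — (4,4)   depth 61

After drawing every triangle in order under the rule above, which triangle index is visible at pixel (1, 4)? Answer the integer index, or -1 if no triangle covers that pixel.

T0:
  2·area = 20
  edge (2, 6)→(4, 4): d=(2,-2) top-left  bias=+0
  edge (4, 4)→(2, 16): d=(-2,12) right/bottom  bias=-1
  edge (2, 16)→(2, 6): d=(0,-10) top-left  bias=+0
    (3,0)@(7, 1): e=[0,-30,50] → .  [on edge]
    (2,1)@(5, 3): e=[0,-10,30] → .  [on edge]
    (1,2)@(3, 5): e=[0,10,10] → X  [on edge]
    (2,2)@(5, 5): e=[4,-14,30] → .
    (0,3)@(1, 7): e=[0,30,-10] → .  [on edge]
    (1,3)@(3, 7): e=[4,6,10] → X
    (2,3)@(5, 7): e=[8,-18,30] → .
    (1,4)@(3, 9): e=[8,2,10] → X
    (2,4)@(5, 9): e=[12,-22,30] → .
    (1,5)@(3, 11): e=[12,-2,10] → .
  covered (3 px):
    . . . .
    . . . .
    . X . .
    . X . .
    . X . .
    . . . .
    . . . .
    . . . .
    . . . .
    . . . .
    . . . .
T1:
  2·area = 54
  edge (7, 4)→(0, 22): d=(-7,18) right/bottom  bias=-1
  edge (0, 22)→(4, 4): d=(4,-18) top-left  bias=+0
  edge (4, 4)→(7, 4): d=(3,0) top-left  bias=+0
    (2,2)@(5, 5): e=[29,22,3] → X
    (3,2)@(7, 5): e=[-7,58,3] → .
    (2,3)@(5, 7): e=[15,30,9] → X
    (3,3)@(7, 7): e=[-21,66,9] → .
    (1,4)@(3, 9): e=[37,2,15] → X
    (3,4)@(7, 9): e=[-35,74,15] → .
    (1,5)@(3, 11): e=[23,10,21] → X
    (2,5)@(5, 11): e=[-13,46,21] → .
    (1,6)@(3, 13): e=[9,18,27] → X
    (2,6)@(5, 13): e=[-27,54,27] → .
    (1,7)@(3, 15): e=[-5,26,33] → .
    (0,9)@(1, 19): e=[3,6,45] → X
  covered (7 px):
    . . . .
    . . . .
    . . X .
    . . X .
    . X X .
    . X . .
    . X . .
    . . . .
    . . . .
    X . . .
    . . . .

Z-buffer (winner per pixel, '.' = empty):
  . . . .
  . . . .
  . 0 1 .
  . 0 1 .
  . 1 1 .
  . 1 . .
  . 1 . .
  . . . .
  . . . .
  1 . . .
  . . . .

Answer: 1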